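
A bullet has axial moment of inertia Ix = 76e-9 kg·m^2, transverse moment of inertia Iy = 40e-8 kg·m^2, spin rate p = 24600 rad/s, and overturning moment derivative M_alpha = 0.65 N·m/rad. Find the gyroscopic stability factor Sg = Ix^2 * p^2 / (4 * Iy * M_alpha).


Sg = Ix^2 * p^2 / (4 * Iy * M_alpha) = (76e-9)^2 * 24600^2 / (4 * 40e-8 * 0.65) = 3.361

3.361


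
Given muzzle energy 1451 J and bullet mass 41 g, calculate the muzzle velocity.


v = sqrt(2*E/m) = sqrt(2*1451/0.041) = 266 m/s

266 m/s


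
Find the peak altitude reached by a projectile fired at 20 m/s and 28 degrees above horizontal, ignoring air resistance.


H = (v0*sin(theta))^2 / (2g) = (20*sin(28°))^2 / (2*9.81) = 4.493 m

4.493 m


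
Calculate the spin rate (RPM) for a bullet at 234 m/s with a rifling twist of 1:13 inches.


twist_m = 13*0.0254 = 0.3302 m
spin = v/twist = 234/0.3302 = 708.6614 rev/s
RPM = spin*60 = 708.6614*60 ≈ 42520 RPM

42520 RPM


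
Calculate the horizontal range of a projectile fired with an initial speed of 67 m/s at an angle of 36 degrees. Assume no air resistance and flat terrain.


R = v0^2 * sin(2*theta) / g = 67^2 * sin(2*36°) / 9.81 = 435.2 m

435.2 m


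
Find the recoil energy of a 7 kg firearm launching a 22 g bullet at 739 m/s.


v_r = m_p*v_p/m_gun = 0.022*739/7 = 2.32257 m/s, E_r = 0.5*m_gun*v_r^2 = 0.5*7*2.32257^2 = 18.88 J

18.88 J


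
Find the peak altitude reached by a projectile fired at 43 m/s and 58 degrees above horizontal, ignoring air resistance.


H = (v0*sin(theta))^2 / (2g) = (43*sin(58°))^2 / (2*9.81) = 67.78 m

67.78 m


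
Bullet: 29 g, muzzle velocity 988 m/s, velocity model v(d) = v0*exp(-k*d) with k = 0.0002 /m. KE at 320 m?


v = v0*exp(-k*d) = 988*exp(-0.0002*320) = 926.749 m/s
E = 0.5*m*v^2 = 0.5*0.029*926.749^2 = 12454 J

12454 J


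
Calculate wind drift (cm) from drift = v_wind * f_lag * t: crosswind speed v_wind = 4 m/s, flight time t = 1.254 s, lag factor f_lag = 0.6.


drift = v_wind * lag * t = 4 * 0.6 * 1.254 = 3.0096 m ≈ 301 cm

301 cm


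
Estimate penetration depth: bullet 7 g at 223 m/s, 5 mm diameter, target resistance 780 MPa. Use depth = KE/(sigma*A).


A = pi*(d/2)^2 = pi*(5/2)^2 = 19.635 mm^2
E = 0.5*m*v^2 = 0.5*0.007*223^2 = 174.052 J
depth = E/(sigma*A) = 174.052 J / (780 MPa * 19.635 mm^2) = 174.052/(780 * 19.635) m = 0.0113646 m ≈ 11.36 mm

11.36 mm


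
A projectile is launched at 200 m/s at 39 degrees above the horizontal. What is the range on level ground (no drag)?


R = v0^2 * sin(2*theta) / g = 200^2 * sin(2*39°) / 9.81 = 3988 m

3988 m


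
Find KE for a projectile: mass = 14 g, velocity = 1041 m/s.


E = 0.5*m*v^2 = 0.5*0.014*1041^2 = 7586 J

7586 J


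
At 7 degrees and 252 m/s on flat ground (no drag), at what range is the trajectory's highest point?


R = v0^2*sin(2*theta)/g = 252^2*sin(2*7°)/9.81 = 1566.06 m
apex_dist = R/2 = 1566.06/2 = 783 m

783 m


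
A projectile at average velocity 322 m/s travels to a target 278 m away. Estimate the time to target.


t = d/v = 278/322 = 0.8634 s

0.8634 s


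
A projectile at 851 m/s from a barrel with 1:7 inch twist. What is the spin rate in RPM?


twist_m = 7*0.0254 = 0.1778 m
spin = v/twist = 851/0.1778 = 4786.277 rev/s
RPM = spin*60 = 4786.277*60 ≈ 287177 RPM

287177 RPM


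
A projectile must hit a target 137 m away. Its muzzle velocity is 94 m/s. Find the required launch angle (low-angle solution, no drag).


sin(2*theta) = R*g/v0^2 = 137*9.81/94^2 = 0.152102, theta = arcsin(0.152102)/2 = 4.374°

4.374 degrees


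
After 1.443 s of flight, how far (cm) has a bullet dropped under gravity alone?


drop = 0.5*g*t^2 = 0.5*9.81*1.443^2 = 10.2134 m ≈ 1021 cm

1021 cm


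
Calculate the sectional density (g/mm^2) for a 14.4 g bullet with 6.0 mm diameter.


SD = m/d^2 = 14.4/6.0^2 = 0.4 g/mm^2

0.4 g/mm^2


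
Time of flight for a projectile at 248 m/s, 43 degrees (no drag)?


T = 2*v0*sin(theta)/g = 2*248*sin(43°)/9.81 = 34.48 s

34.48 s


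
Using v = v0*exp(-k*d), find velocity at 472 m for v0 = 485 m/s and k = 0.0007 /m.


v = v0*exp(-k*d) = 485*exp(-0.0007*472) = 348.5 m/s

348.5 m/s


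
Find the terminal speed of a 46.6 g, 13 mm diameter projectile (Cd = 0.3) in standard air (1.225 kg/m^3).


A = pi*(d/2)^2 = pi*(13/2000)^2 = 1.32732e-04 m^2
vt = sqrt(2mg/(Cd*rho*A)) = sqrt(2*0.0466*9.81/(0.3 * 1.225 * 1.32732e-04)) = 136.9 m/s

136.9 m/s


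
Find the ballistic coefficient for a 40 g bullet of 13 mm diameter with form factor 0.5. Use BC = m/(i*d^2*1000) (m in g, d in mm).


BC = m/(i*d^2*1000) = 40/(0.5 * 13^2 * 1000) = 0.0004734

0.0004734


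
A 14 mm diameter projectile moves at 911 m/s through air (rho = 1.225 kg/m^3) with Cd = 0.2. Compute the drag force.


A = pi*(d/2)^2 = pi*(14/2000)^2 = 1.53938e-04 m^2
Fd = 0.5*Cd*rho*A*v^2 = 0.5*0.2*1.225*1.53938e-04*911^2 = 15.65 N

15.65 N


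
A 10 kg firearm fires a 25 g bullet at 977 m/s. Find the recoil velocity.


v_recoil = m_p * v_p / m_gun = 0.025 * 977 / 10 = 2.442 m/s

2.442 m/s


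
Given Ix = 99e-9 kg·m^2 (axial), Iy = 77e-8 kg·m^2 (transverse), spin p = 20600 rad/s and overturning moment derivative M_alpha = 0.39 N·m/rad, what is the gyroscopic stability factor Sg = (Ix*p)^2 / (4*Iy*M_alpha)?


Sg = Ix^2 * p^2 / (4 * Iy * M_alpha) = (99e-9)^2 * 20600^2 / (4 * 77e-8 * 0.39) = 3.462

3.462


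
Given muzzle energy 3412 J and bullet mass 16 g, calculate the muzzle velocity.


v = sqrt(2*E/m) = sqrt(2*3412/0.016) = 653.1 m/s

653.1 m/s


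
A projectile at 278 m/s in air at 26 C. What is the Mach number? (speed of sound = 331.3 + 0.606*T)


a = 331.3 + 0.606*(26) = 347.056 m/s
M = v/a = 278/347.056 = 0.801

0.801


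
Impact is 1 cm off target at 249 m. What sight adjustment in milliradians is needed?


1 mrad subtends 1 cm per 10 m of range, so adj = error_cm / (dist_m / 10) = 1 / (249/10) = 0.04016 mrad

0.04016 mrad


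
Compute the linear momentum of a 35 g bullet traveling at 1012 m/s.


p = m*v = 0.035*1012 = 35.42 kg·m/s

35.42 kg·m/s


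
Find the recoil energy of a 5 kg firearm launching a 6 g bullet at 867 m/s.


v_r = m_p*v_p/m_gun = 0.006*867/5 = 1.0404 m/s, E_r = 0.5*m_gun*v_r^2 = 0.5*5*1.0404^2 = 2.706 J

2.706 J


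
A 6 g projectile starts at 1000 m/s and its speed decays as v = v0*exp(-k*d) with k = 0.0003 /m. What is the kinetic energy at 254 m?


v = v0*exp(-k*d) = 1000*exp(-0.0003*254) = 926.631 m/s
E = 0.5*m*v^2 = 0.5*0.006*926.631^2 = 2576 J

2576 J


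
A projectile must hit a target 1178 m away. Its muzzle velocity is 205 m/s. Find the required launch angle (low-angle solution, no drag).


sin(2*theta) = R*g/v0^2 = 1178*9.81/205^2 = 0.274983, theta = arcsin(0.274983)/2 = 7.981°

7.981 degrees


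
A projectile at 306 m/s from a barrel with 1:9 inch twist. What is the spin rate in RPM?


twist_m = 9*0.0254 = 0.2286 m
spin = v/twist = 306/0.2286 = 1338.583 rev/s
RPM = spin*60 = 1338.583*60 ≈ 80315 RPM

80315 RPM


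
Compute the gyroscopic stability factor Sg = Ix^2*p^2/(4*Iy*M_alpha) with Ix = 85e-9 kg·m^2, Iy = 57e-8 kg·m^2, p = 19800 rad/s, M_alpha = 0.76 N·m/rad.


Sg = Ix^2 * p^2 / (4 * Iy * M_alpha) = (85e-9)^2 * 19800^2 / (4 * 57e-8 * 0.76) = 1.635

1.635


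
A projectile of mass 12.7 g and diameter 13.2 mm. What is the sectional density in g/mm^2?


SD = m/d^2 = 12.7/13.2^2 = 0.07289 g/mm^2

0.07289 g/mm^2


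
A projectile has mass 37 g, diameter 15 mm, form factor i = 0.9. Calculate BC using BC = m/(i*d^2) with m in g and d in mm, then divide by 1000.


BC = m/(i*d^2*1000) = 37/(0.9 * 15^2 * 1000) = 0.0001827

0.0001827


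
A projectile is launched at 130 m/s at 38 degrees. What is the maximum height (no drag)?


H = (v0*sin(theta))^2 / (2g) = (130*sin(38°))^2 / (2*9.81) = 326.5 m

326.5 m


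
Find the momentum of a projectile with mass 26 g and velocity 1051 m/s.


p = m*v = 0.026*1051 = 27.33 kg·m/s

27.33 kg·m/s


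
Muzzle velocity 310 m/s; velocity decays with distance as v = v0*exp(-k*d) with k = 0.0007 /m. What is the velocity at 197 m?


v = v0*exp(-k*d) = 310*exp(-0.0007*197) = 270.1 m/s

270.1 m/s


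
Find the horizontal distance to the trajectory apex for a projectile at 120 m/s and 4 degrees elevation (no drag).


R = v0^2*sin(2*theta)/g = 120^2*sin(2*4°)/9.81 = 204.291 m
apex_dist = R/2 = 204.291/2 = 102.1 m

102.1 m


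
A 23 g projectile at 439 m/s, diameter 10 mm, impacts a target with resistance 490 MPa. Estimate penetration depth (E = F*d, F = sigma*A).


A = pi*(d/2)^2 = pi*(10/2)^2 = 78.5398 mm^2
E = 0.5*m*v^2 = 0.5*0.023*439^2 = 2216.29 J
depth = E/(sigma*A) = 2216.29 J / (490 MPa * 78.5398 mm^2) = 2216.29/(490 * 78.5398) m = 0.0575892 m ≈ 57.59 mm

57.59 mm


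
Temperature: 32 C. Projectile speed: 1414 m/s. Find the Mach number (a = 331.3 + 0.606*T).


a = 331.3 + 0.606*(32) = 350.692 m/s
M = v/a = 1414/350.692 = 4.032

4.032


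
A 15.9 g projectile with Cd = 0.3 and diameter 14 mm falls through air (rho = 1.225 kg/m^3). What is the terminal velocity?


A = pi*(d/2)^2 = pi*(14/2000)^2 = 1.53938e-04 m^2
vt = sqrt(2mg/(Cd*rho*A)) = sqrt(2*0.0159*9.81/(0.3 * 1.225 * 1.53938e-04)) = 74.26 m/s

74.26 m/s


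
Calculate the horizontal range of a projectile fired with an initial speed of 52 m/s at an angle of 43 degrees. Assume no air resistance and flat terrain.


R = v0^2 * sin(2*theta) / g = 52^2 * sin(2*43°) / 9.81 = 275 m

275 m


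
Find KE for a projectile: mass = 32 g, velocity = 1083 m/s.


E = 0.5*m*v^2 = 0.5*0.032*1083^2 = 18766 J

18766 J


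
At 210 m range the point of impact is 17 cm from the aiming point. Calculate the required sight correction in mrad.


1 mrad subtends 1 cm per 10 m of range, so adj = error_cm / (dist_m / 10) = 17 / (210/10) = 0.8095 mrad

0.8095 mrad


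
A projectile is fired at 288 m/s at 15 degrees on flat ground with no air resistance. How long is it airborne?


T = 2*v0*sin(theta)/g = 2*288*sin(15°)/9.81 = 15.2 s

15.2 s


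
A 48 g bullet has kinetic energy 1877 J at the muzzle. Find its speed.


v = sqrt(2*E/m) = sqrt(2*1877/0.048) = 279.7 m/s

279.7 m/s


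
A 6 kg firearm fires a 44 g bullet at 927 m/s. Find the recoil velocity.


v_recoil = m_p * v_p / m_gun = 0.044 * 927 / 6 = 6.798 m/s

6.798 m/s


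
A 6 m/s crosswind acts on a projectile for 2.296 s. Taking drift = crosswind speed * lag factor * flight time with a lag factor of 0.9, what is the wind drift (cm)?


drift = v_wind * lag * t = 6 * 0.9 * 2.296 = 12.3984 m ≈ 1240 cm

1240 cm


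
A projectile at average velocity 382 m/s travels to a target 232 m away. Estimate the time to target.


t = d/v = 232/382 = 0.6073 s

0.6073 s


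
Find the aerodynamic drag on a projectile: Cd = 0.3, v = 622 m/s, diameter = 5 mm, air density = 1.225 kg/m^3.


A = pi*(d/2)^2 = pi*(5/2000)^2 = 1.96350e-05 m^2
Fd = 0.5*Cd*rho*A*v^2 = 0.5*0.3*1.225*1.96350e-05*622^2 = 1.396 N

1.396 N


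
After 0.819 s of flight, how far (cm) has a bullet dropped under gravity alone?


drop = 0.5*g*t^2 = 0.5*9.81*0.819^2 = 3.29008 m ≈ 329 cm

329 cm


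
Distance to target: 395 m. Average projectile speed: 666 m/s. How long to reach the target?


t = d/v = 395/666 = 0.5931 s

0.5931 s


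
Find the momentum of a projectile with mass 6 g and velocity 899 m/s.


p = m*v = 0.006*899 = 5.394 kg·m/s

5.394 kg·m/s


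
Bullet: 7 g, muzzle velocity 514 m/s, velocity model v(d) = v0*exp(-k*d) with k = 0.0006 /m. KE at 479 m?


v = v0*exp(-k*d) = 514*exp(-0.0006*479) = 385.609 m/s
E = 0.5*m*v^2 = 0.5*0.007*385.609^2 = 520.4 J

520.4 J


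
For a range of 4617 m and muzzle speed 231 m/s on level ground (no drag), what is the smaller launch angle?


sin(2*theta) = R*g/v0^2 = 4617*9.81/231^2 = 0.848799, theta = arcsin(0.848799)/2 = 29.04°

29.04 degrees


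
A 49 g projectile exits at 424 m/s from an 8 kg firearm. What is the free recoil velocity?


v_recoil = m_p * v_p / m_gun = 0.049 * 424 / 8 = 2.597 m/s

2.597 m/s


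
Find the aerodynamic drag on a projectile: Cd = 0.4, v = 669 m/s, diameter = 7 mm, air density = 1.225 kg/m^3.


A = pi*(d/2)^2 = pi*(7/2000)^2 = 3.84845e-05 m^2
Fd = 0.5*Cd*rho*A*v^2 = 0.5*0.4*1.225*3.84845e-05*669^2 = 4.22 N

4.22 N


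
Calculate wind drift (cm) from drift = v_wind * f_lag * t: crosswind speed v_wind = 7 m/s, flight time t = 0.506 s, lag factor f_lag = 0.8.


drift = v_wind * lag * t = 7 * 0.8 * 0.506 = 2.8336 m ≈ 283.4 cm

283.4 cm


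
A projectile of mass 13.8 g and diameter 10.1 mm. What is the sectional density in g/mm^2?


SD = m/d^2 = 13.8/10.1^2 = 0.1353 g/mm^2

0.1353 g/mm^2


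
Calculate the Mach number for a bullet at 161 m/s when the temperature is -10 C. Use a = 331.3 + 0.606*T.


a = 331.3 + 0.606*(-10) = 325.24 m/s
M = v/a = 161/325.24 = 0.495

0.495


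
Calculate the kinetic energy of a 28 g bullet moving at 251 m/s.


E = 0.5*m*v^2 = 0.5*0.028*251^2 = 882 J

882 J


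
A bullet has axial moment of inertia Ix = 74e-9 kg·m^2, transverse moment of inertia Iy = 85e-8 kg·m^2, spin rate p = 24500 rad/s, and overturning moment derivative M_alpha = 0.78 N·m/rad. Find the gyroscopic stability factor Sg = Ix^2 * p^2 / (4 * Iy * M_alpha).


Sg = Ix^2 * p^2 / (4 * Iy * M_alpha) = (74e-9)^2 * 24500^2 / (4 * 85e-8 * 0.78) = 1.239

1.239


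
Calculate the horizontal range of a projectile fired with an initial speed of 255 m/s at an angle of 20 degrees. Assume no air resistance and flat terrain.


R = v0^2 * sin(2*theta) / g = 255^2 * sin(2*20°) / 9.81 = 4261 m

4261 m


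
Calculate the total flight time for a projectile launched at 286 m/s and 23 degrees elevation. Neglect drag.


T = 2*v0*sin(theta)/g = 2*286*sin(23°)/9.81 = 22.78 s

22.78 s


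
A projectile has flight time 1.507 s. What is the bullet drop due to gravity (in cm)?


drop = 0.5*g*t^2 = 0.5*9.81*1.507^2 = 11.1395 m ≈ 1114 cm

1114 cm


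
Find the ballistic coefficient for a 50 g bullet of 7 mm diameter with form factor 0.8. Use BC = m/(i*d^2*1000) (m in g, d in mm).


BC = m/(i*d^2*1000) = 50/(0.8 * 7^2 * 1000) = 0.001276

0.001276


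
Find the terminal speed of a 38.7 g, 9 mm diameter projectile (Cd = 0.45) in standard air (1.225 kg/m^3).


A = pi*(d/2)^2 = pi*(9/2000)^2 = 6.36173e-05 m^2
vt = sqrt(2mg/(Cd*rho*A)) = sqrt(2*0.0387*9.81/(0.45 * 1.225 * 6.36173e-05)) = 147.1 m/s

147.1 m/s


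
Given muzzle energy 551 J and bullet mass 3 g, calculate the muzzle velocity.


v = sqrt(2*E/m) = sqrt(2*551/0.003) = 606.1 m/s

606.1 m/s


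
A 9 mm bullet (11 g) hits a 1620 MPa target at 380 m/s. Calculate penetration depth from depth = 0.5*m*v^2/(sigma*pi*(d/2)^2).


A = pi*(d/2)^2 = pi*(9/2)^2 = 63.6173 mm^2
E = 0.5*m*v^2 = 0.5*0.011*380^2 = 794.2 J
depth = E/(sigma*A) = 794.2 J / (1620 MPa * 63.6173 mm^2) = 794.2/(1620 * 63.6173) m = 0.00770619 m ≈ 7.706 mm

7.706 mm


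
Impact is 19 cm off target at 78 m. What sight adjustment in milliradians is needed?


1 mrad subtends 1 cm per 10 m of range, so adj = error_cm / (dist_m / 10) = 19 / (78/10) = 2.436 mrad

2.436 mrad


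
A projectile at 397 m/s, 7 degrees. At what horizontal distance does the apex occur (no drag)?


R = v0^2*sin(2*theta)/g = 397^2*sin(2*7°)/9.81 = 3886.76 m
apex_dist = R/2 = 3886.76/2 = 1943 m

1943 m


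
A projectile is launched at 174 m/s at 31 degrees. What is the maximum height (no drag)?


H = (v0*sin(theta))^2 / (2g) = (174*sin(31°))^2 / (2*9.81) = 409.3 m

409.3 m


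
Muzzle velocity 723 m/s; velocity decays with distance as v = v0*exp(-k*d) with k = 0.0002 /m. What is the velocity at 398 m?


v = v0*exp(-k*d) = 723*exp(-0.0002*398) = 667.7 m/s

667.7 m/s


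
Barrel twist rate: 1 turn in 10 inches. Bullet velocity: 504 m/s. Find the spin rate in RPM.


twist_m = 10*0.0254 = 0.254 m
spin = v/twist = 504/0.254 = 1984.252 rev/s
RPM = spin*60 = 1984.252*60 ≈ 119055 RPM

119055 RPM


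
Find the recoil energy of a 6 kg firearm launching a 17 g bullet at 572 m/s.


v_r = m_p*v_p/m_gun = 0.017*572/6 = 1.62067 m/s, E_r = 0.5*m_gun*v_r^2 = 0.5*6*1.62067^2 = 7.88 J

7.88 J


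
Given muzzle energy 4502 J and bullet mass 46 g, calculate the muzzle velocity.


v = sqrt(2*E/m) = sqrt(2*4502/0.046) = 442.4 m/s

442.4 m/s


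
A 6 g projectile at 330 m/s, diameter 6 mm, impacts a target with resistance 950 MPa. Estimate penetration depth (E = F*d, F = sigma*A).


A = pi*(d/2)^2 = pi*(6/2)^2 = 28.2743 mm^2
E = 0.5*m*v^2 = 0.5*0.006*330^2 = 326.7 J
depth = E/(sigma*A) = 326.7 J / (950 MPa * 28.2743 mm^2) = 326.7/(950 * 28.2743) m = 0.0121628 m ≈ 12.16 mm

12.16 mm


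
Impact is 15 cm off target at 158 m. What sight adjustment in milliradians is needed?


1 mrad subtends 1 cm per 10 m of range, so adj = error_cm / (dist_m / 10) = 15 / (158/10) = 0.9494 mrad

0.9494 mrad


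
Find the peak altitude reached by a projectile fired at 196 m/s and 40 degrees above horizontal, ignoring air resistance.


H = (v0*sin(theta))^2 / (2g) = (196*sin(40°))^2 / (2*9.81) = 809 m

809 m


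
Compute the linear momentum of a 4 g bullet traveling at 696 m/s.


p = m*v = 0.004*696 = 2.784 kg·m/s

2.784 kg·m/s


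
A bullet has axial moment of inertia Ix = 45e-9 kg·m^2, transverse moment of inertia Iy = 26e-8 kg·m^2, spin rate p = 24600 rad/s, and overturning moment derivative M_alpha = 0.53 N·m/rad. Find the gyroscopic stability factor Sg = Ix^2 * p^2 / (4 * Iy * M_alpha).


Sg = Ix^2 * p^2 / (4 * Iy * M_alpha) = (45e-9)^2 * 24600^2 / (4 * 26e-8 * 0.53) = 2.223

2.223


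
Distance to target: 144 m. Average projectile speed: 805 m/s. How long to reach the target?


t = d/v = 144/805 = 0.1789 s

0.1789 s


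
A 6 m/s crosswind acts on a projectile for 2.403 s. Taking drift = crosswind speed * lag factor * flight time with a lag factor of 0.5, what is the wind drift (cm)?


drift = v_wind * lag * t = 6 * 0.5 * 2.403 = 7.209 m ≈ 720.9 cm

720.9 cm


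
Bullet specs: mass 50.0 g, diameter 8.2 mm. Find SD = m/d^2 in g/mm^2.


SD = m/d^2 = 50.0/8.2^2 = 0.7436 g/mm^2

0.7436 g/mm^2


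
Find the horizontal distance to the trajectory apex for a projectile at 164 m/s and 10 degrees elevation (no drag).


R = v0^2*sin(2*theta)/g = 164^2*sin(2*10°)/9.81 = 937.714 m
apex_dist = R/2 = 937.714/2 = 468.9 m

468.9 m


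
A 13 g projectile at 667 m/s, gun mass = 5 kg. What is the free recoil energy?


v_r = m_p*v_p/m_gun = 0.013*667/5 = 1.7342 m/s, E_r = 0.5*m_gun*v_r^2 = 0.5*5*1.7342^2 = 7.519 J

7.519 J


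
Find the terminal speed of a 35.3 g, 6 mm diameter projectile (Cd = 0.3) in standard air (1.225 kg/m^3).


A = pi*(d/2)^2 = pi*(6/2000)^2 = 2.82743e-05 m^2
vt = sqrt(2mg/(Cd*rho*A)) = sqrt(2*0.0353*9.81/(0.3 * 1.225 * 2.82743e-05)) = 258.2 m/s

258.2 m/s


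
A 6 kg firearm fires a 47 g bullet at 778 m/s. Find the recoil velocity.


v_recoil = m_p * v_p / m_gun = 0.047 * 778 / 6 = 6.094 m/s

6.094 m/s


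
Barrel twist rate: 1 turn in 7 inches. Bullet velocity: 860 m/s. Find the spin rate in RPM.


twist_m = 7*0.0254 = 0.1778 m
spin = v/twist = 860/0.1778 = 4836.895 rev/s
RPM = spin*60 = 4836.895*60 ≈ 290214 RPM

290214 RPM


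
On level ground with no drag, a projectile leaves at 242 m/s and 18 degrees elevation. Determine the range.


R = v0^2 * sin(2*theta) / g = 242^2 * sin(2*18°) / 9.81 = 3509 m

3509 m


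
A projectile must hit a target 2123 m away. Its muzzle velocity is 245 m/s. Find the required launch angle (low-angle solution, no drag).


sin(2*theta) = R*g/v0^2 = 2123*9.81/245^2 = 0.346966, theta = arcsin(0.346966)/2 = 10.15°

10.15 degrees


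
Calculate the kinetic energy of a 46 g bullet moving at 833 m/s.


E = 0.5*m*v^2 = 0.5*0.046*833^2 = 15959 J

15959 J


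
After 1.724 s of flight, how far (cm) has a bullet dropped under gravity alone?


drop = 0.5*g*t^2 = 0.5*9.81*1.724^2 = 14.5785 m ≈ 1458 cm

1458 cm


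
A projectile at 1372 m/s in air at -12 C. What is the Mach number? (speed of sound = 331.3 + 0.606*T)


a = 331.3 + 0.606*(-12) = 324.028 m/s
M = v/a = 1372/324.028 = 4.234

4.234


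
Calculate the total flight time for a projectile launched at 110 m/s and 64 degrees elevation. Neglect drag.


T = 2*v0*sin(theta)/g = 2*110*sin(64°)/9.81 = 20.16 s

20.16 s


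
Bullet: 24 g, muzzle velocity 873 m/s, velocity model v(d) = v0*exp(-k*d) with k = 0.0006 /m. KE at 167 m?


v = v0*exp(-k*d) = 873*exp(-0.0006*167) = 789.765 m/s
E = 0.5*m*v^2 = 0.5*0.024*789.765^2 = 7485 J

7485 J


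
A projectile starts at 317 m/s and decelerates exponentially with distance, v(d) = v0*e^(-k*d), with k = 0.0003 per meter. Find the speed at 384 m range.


v = v0*exp(-k*d) = 317*exp(-0.0003*384) = 282.5 m/s

282.5 m/s


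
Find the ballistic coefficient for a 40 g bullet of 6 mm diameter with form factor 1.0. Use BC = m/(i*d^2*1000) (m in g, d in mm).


BC = m/(i*d^2*1000) = 40/(1.0 * 6^2 * 1000) = 0.001111

0.001111


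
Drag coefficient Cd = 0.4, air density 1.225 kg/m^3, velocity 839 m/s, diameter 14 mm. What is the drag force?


A = pi*(d/2)^2 = pi*(14/2000)^2 = 1.53938e-04 m^2
Fd = 0.5*Cd*rho*A*v^2 = 0.5*0.4*1.225*1.53938e-04*839^2 = 26.55 N

26.55 N


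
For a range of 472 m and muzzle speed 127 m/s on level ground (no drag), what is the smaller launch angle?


sin(2*theta) = R*g/v0^2 = 472*9.81/127^2 = 0.28708, theta = arcsin(0.28708)/2 = 8.342°

8.342 degrees


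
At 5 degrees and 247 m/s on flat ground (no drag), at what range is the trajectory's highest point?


R = v0^2*sin(2*theta)/g = 247^2*sin(2*5°)/9.81 = 1079.93 m
apex_dist = R/2 = 1079.93/2 = 540 m

540 m


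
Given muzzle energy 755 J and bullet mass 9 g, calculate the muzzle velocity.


v = sqrt(2*E/m) = sqrt(2*755/0.009) = 409.6 m/s

409.6 m/s


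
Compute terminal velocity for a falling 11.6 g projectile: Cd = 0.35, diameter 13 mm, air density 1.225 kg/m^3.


A = pi*(d/2)^2 = pi*(13/2000)^2 = 1.32732e-04 m^2
vt = sqrt(2mg/(Cd*rho*A)) = sqrt(2*0.0116*9.81/(0.35 * 1.225 * 1.32732e-04)) = 63.24 m/s

63.24 m/s


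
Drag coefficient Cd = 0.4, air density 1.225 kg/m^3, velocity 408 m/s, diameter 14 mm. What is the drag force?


A = pi*(d/2)^2 = pi*(14/2000)^2 = 1.53938e-04 m^2
Fd = 0.5*Cd*rho*A*v^2 = 0.5*0.4*1.225*1.53938e-04*408^2 = 6.278 N

6.278 N


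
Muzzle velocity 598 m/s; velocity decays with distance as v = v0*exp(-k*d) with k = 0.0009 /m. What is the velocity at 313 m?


v = v0*exp(-k*d) = 598*exp(-0.0009*313) = 451.2 m/s

451.2 m/s


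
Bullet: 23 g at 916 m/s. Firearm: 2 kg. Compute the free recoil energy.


v_r = m_p*v_p/m_gun = 0.023*916/2 = 10.534 m/s, E_r = 0.5*m_gun*v_r^2 = 0.5*2*10.534^2 = 111 J

111 J


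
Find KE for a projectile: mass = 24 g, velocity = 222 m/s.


E = 0.5*m*v^2 = 0.5*0.024*222^2 = 591.4 J

591.4 J


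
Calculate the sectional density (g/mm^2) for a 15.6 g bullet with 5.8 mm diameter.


SD = m/d^2 = 15.6/5.8^2 = 0.4637 g/mm^2

0.4637 g/mm^2


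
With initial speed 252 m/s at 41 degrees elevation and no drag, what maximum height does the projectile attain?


H = (v0*sin(theta))^2 / (2g) = (252*sin(41°))^2 / (2*9.81) = 1393 m

1393 m


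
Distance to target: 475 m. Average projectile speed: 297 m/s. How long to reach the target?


t = d/v = 475/297 = 1.599 s

1.599 s


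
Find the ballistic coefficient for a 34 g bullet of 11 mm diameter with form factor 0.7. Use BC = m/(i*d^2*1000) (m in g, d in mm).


BC = m/(i*d^2*1000) = 34/(0.7 * 11^2 * 1000) = 0.0004014

0.0004014


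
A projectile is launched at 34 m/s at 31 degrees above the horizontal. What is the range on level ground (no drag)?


R = v0^2 * sin(2*theta) / g = 34^2 * sin(2*31°) / 9.81 = 104 m

104 m


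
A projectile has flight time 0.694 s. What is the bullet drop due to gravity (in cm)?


drop = 0.5*g*t^2 = 0.5*9.81*0.694^2 = 2.36242 m ≈ 236.2 cm

236.2 cm


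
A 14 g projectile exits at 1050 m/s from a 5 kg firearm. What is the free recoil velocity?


v_recoil = m_p * v_p / m_gun = 0.014 * 1050 / 5 = 2.94 m/s

2.94 m/s


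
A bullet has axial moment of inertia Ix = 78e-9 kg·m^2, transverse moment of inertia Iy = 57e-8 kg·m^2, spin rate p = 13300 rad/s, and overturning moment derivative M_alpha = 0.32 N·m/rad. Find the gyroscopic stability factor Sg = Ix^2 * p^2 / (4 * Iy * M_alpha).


Sg = Ix^2 * p^2 / (4 * Iy * M_alpha) = (78e-9)^2 * 13300^2 / (4 * 57e-8 * 0.32) = 1.475

1.475


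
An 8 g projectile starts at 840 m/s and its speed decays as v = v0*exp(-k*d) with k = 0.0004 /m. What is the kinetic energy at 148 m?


v = v0*exp(-k*d) = 840*exp(-0.0004*148) = 791.715 m/s
E = 0.5*m*v^2 = 0.5*0.008*791.715^2 = 2507 J

2507 J


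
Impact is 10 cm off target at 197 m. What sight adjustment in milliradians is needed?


1 mrad subtends 1 cm per 10 m of range, so adj = error_cm / (dist_m / 10) = 10 / (197/10) = 0.5076 mrad

0.5076 mrad


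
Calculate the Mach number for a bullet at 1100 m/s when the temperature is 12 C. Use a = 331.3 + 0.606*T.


a = 331.3 + 0.606*(12) = 338.572 m/s
M = v/a = 1100/338.572 = 3.249

3.249


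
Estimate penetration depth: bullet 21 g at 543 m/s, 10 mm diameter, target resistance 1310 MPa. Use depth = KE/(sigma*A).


A = pi*(d/2)^2 = pi*(10/2)^2 = 78.5398 mm^2
E = 0.5*m*v^2 = 0.5*0.021*543^2 = 3095.91 J
depth = E/(sigma*A) = 3095.91 J / (1310 MPa * 78.5398 mm^2) = 3095.91/(1310 * 78.5398) m = 0.0300904 m ≈ 30.09 mm

30.09 mm


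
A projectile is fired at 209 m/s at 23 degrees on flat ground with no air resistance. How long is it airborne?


T = 2*v0*sin(theta)/g = 2*209*sin(23°)/9.81 = 16.65 s

16.65 s


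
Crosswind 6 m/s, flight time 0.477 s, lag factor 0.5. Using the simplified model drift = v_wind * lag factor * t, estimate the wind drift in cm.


drift = v_wind * lag * t = 6 * 0.5 * 0.477 = 1.431 m ≈ 143.1 cm

143.1 cm


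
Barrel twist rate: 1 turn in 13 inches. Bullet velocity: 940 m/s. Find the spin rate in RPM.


twist_m = 13*0.0254 = 0.3302 m
spin = v/twist = 940/0.3302 = 2846.76 rev/s
RPM = spin*60 = 2846.76*60 ≈ 170806 RPM

170806 RPM


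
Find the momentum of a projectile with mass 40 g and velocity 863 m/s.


p = m*v = 0.04*863 = 34.52 kg·m/s

34.52 kg·m/s


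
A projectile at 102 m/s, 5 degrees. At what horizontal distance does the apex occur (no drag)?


R = v0^2*sin(2*theta)/g = 102^2*sin(2*5°)/9.81 = 184.163 m
apex_dist = R/2 = 184.163/2 = 92.08 m

92.08 m


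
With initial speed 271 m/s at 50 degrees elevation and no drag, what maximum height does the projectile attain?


H = (v0*sin(theta))^2 / (2g) = (271*sin(50°))^2 / (2*9.81) = 2197 m

2197 m


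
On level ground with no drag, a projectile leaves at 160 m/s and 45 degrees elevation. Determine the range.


R = v0^2 * sin(2*theta) / g = 160^2 * sin(2*45°) / 9.81 = 2610 m

2610 m


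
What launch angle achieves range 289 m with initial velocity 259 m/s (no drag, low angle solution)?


sin(2*theta) = R*g/v0^2 = 289*9.81/259^2 = 0.0422637, theta = arcsin(0.0422637)/2 = 1.211°

1.211 degrees


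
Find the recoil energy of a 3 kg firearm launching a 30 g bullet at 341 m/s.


v_r = m_p*v_p/m_gun = 0.03*341/3 = 3.41 m/s, E_r = 0.5*m_gun*v_r^2 = 0.5*3*3.41^2 = 17.44 J

17.44 J


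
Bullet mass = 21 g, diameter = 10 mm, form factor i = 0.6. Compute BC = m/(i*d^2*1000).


BC = m/(i*d^2*1000) = 21/(0.6 * 10^2 * 1000) = 0.00035

0.00035


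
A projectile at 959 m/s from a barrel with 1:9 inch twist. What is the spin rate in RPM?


twist_m = 9*0.0254 = 0.2286 m
spin = v/twist = 959/0.2286 = 4195.101 rev/s
RPM = spin*60 = 4195.101*60 ≈ 251706 RPM

251706 RPM


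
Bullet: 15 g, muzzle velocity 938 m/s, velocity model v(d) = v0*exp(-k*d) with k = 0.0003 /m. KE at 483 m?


v = v0*exp(-k*d) = 938*exp(-0.0003*483) = 811.472 m/s
E = 0.5*m*v^2 = 0.5*0.015*811.472^2 = 4939 J

4939 J


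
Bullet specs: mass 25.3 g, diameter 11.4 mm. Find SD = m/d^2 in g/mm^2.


SD = m/d^2 = 25.3/11.4^2 = 0.1947 g/mm^2

0.1947 g/mm^2


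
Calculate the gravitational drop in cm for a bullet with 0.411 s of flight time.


drop = 0.5*g*t^2 = 0.5*9.81*0.411^2 = 0.828558 m ≈ 82.86 cm

82.86 cm


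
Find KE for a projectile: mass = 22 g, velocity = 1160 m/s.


E = 0.5*m*v^2 = 0.5*0.022*1160^2 = 14802 J

14802 J


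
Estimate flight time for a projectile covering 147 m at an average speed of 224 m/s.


t = d/v = 147/224 = 0.6562 s

0.6562 s


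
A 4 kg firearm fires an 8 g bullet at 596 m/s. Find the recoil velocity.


v_recoil = m_p * v_p / m_gun = 0.008 * 596 / 4 = 1.192 m/s

1.192 m/s


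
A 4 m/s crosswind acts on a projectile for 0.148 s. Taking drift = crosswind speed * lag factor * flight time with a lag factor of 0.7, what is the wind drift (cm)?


drift = v_wind * lag * t = 4 * 0.7 * 0.148 = 0.4144 m ≈ 41.44 cm

41.44 cm


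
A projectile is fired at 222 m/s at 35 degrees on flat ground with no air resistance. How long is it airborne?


T = 2*v0*sin(theta)/g = 2*222*sin(35°)/9.81 = 25.96 s

25.96 s


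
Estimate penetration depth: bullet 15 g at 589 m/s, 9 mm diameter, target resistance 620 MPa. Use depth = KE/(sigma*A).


A = pi*(d/2)^2 = pi*(9/2)^2 = 63.6173 mm^2
E = 0.5*m*v^2 = 0.5*0.015*589^2 = 2601.91 J
depth = E/(sigma*A) = 2601.91 J / (620 MPa * 63.6173 mm^2) = 2601.91/(620 * 63.6173) m = 0.0659668 m ≈ 65.97 mm

65.97 mm


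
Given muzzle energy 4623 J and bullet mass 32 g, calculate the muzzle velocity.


v = sqrt(2*E/m) = sqrt(2*4623/0.032) = 537.5 m/s

537.5 m/s


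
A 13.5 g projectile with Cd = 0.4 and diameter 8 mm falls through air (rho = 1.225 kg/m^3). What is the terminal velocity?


A = pi*(d/2)^2 = pi*(8/2000)^2 = 5.02655e-05 m^2
vt = sqrt(2mg/(Cd*rho*A)) = sqrt(2*0.0135*9.81/(0.4 * 1.225 * 5.02655e-05)) = 103.7 m/s

103.7 m/s


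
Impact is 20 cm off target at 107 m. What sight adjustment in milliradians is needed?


1 mrad subtends 1 cm per 10 m of range, so adj = error_cm / (dist_m / 10) = 20 / (107/10) = 1.869 mrad

1.869 mrad


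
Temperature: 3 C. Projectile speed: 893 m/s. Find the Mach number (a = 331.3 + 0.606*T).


a = 331.3 + 0.606*(3) = 333.118 m/s
M = v/a = 893/333.118 = 2.681

2.681


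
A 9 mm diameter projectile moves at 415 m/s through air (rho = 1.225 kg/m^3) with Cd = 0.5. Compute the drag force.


A = pi*(d/2)^2 = pi*(9/2000)^2 = 6.36173e-05 m^2
Fd = 0.5*Cd*rho*A*v^2 = 0.5*0.5*1.225*6.36173e-05*415^2 = 3.355 N

3.355 N


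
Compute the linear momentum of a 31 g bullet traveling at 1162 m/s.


p = m*v = 0.031*1162 = 36.02 kg·m/s

36.02 kg·m/s


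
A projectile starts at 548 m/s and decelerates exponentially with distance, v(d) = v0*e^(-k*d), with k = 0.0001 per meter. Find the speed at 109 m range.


v = v0*exp(-k*d) = 548*exp(-0.0001*109) = 542.1 m/s

542.1 m/s


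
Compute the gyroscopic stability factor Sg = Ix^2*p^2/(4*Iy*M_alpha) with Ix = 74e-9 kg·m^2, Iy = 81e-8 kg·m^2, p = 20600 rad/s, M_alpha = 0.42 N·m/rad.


Sg = Ix^2 * p^2 / (4 * Iy * M_alpha) = (74e-9)^2 * 20600^2 / (4 * 81e-8 * 0.42) = 1.708

1.708


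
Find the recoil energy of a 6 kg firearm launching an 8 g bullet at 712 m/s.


v_r = m_p*v_p/m_gun = 0.008*712/6 = 0.949333 m/s, E_r = 0.5*m_gun*v_r^2 = 0.5*6*0.949333^2 = 2.704 J

2.704 J


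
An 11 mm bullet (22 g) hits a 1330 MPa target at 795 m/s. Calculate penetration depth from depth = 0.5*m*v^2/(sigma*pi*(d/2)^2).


A = pi*(d/2)^2 = pi*(11/2)^2 = 95.0332 mm^2
E = 0.5*m*v^2 = 0.5*0.022*795^2 = 6952.27 J
depth = E/(sigma*A) = 6952.27 J / (1330 MPa * 95.0332 mm^2) = 6952.27/(1330 * 95.0332) m = 0.0550047 m ≈ 55 mm

55 mm


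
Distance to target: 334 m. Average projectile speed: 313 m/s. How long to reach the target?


t = d/v = 334/313 = 1.067 s

1.067 s


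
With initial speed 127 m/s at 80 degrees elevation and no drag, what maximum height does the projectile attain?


H = (v0*sin(theta))^2 / (2g) = (127*sin(80°))^2 / (2*9.81) = 797.3 m

797.3 m


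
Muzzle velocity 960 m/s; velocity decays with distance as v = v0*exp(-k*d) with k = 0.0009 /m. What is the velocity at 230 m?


v = v0*exp(-k*d) = 960*exp(-0.0009*230) = 780.5 m/s

780.5 m/s


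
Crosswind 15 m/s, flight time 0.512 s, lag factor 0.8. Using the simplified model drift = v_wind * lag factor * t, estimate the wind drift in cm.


drift = v_wind * lag * t = 15 * 0.8 * 0.512 = 6.144 m ≈ 614.4 cm

614.4 cm


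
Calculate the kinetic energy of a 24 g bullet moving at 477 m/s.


E = 0.5*m*v^2 = 0.5*0.024*477^2 = 2730 J

2730 J


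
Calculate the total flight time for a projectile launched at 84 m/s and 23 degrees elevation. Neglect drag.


T = 2*v0*sin(theta)/g = 2*84*sin(23°)/9.81 = 6.691 s

6.691 s


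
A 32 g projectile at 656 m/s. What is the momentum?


p = m*v = 0.032*656 = 20.99 kg·m/s

20.99 kg·m/s


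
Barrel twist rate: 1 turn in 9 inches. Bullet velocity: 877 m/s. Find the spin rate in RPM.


twist_m = 9*0.0254 = 0.2286 m
spin = v/twist = 877/0.2286 = 3836.395 rev/s
RPM = spin*60 = 3836.395*60 ≈ 230184 RPM

230184 RPM


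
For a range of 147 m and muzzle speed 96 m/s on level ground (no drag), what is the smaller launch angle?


sin(2*theta) = R*g/v0^2 = 147*9.81/96^2 = 0.156475, theta = arcsin(0.156475)/2 = 4.501°

4.501 degrees


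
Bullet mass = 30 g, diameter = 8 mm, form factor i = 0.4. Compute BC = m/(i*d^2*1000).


BC = m/(i*d^2*1000) = 30/(0.4 * 8^2 * 1000) = 0.001172

0.001172


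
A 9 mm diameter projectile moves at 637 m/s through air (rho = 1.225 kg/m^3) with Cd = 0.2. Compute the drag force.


A = pi*(d/2)^2 = pi*(9/2000)^2 = 6.36173e-05 m^2
Fd = 0.5*Cd*rho*A*v^2 = 0.5*0.2*1.225*6.36173e-05*637^2 = 3.162 N

3.162 N


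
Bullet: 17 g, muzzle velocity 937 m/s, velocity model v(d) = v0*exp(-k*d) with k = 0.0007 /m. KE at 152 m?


v = v0*exp(-k*d) = 937*exp(-0.0007*152) = 842.424 m/s
E = 0.5*m*v^2 = 0.5*0.017*842.424^2 = 6032 J

6032 J


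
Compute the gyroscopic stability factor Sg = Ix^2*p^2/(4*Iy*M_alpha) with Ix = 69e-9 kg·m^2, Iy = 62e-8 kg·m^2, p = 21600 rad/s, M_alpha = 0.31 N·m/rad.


Sg = Ix^2 * p^2 / (4 * Iy * M_alpha) = (69e-9)^2 * 21600^2 / (4 * 62e-8 * 0.31) = 2.889

2.889


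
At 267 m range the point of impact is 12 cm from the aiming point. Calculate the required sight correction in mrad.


1 mrad subtends 1 cm per 10 m of range, so adj = error_cm / (dist_m / 10) = 12 / (267/10) = 0.4494 mrad

0.4494 mrad


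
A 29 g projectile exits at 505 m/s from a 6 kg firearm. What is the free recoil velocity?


v_recoil = m_p * v_p / m_gun = 0.029 * 505 / 6 = 2.441 m/s

2.441 m/s


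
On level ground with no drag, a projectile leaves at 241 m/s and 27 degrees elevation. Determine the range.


R = v0^2 * sin(2*theta) / g = 241^2 * sin(2*27°) / 9.81 = 4790 m

4790 m


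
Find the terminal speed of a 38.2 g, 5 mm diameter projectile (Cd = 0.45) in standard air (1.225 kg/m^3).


A = pi*(d/2)^2 = pi*(5/2000)^2 = 1.96350e-05 m^2
vt = sqrt(2mg/(Cd*rho*A)) = sqrt(2*0.0382*9.81/(0.45 * 1.225 * 1.96350e-05)) = 263.1 m/s

263.1 m/s


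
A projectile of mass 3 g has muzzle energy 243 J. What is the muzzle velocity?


v = sqrt(2*E/m) = sqrt(2*243/0.003) = 402.5 m/s

402.5 m/s


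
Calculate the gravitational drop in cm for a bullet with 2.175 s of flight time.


drop = 0.5*g*t^2 = 0.5*9.81*2.175^2 = 23.2037 m ≈ 2320 cm

2320 cm


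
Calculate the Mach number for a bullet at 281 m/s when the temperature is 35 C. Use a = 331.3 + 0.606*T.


a = 331.3 + 0.606*(35) = 352.51 m/s
M = v/a = 281/352.51 = 0.7971

0.7971


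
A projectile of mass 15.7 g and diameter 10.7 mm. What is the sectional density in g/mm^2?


SD = m/d^2 = 15.7/10.7^2 = 0.1371 g/mm^2

0.1371 g/mm^2


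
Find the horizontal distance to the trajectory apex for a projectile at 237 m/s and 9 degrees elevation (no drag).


R = v0^2*sin(2*theta)/g = 237^2*sin(2*9°)/9.81 = 1769.33 m
apex_dist = R/2 = 1769.33/2 = 884.7 m

884.7 m


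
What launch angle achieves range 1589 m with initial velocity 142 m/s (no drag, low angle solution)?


sin(2*theta) = R*g/v0^2 = 1589*9.81/142^2 = 0.773065, theta = arcsin(0.773065)/2 = 25.31°

25.31 degrees


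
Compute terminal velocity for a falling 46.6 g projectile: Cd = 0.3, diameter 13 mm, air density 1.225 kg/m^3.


A = pi*(d/2)^2 = pi*(13/2000)^2 = 1.32732e-04 m^2
vt = sqrt(2mg/(Cd*rho*A)) = sqrt(2*0.0466*9.81/(0.3 * 1.225 * 1.32732e-04)) = 136.9 m/s

136.9 m/s


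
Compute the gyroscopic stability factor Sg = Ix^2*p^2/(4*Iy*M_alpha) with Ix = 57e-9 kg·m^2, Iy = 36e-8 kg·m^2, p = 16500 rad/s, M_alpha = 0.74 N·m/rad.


Sg = Ix^2 * p^2 / (4 * Iy * M_alpha) = (57e-9)^2 * 16500^2 / (4 * 36e-8 * 0.74) = 0.8301

0.8301


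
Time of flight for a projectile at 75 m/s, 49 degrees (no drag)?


T = 2*v0*sin(theta)/g = 2*75*sin(49°)/9.81 = 11.54 s

11.54 s


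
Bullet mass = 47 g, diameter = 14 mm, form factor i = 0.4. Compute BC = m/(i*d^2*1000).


BC = m/(i*d^2*1000) = 47/(0.4 * 14^2 * 1000) = 0.0005995

0.0005995


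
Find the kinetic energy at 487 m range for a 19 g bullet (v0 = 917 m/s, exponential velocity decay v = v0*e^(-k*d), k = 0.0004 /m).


v = v0*exp(-k*d) = 917*exp(-0.0004*487) = 754.69 m/s
E = 0.5*m*v^2 = 0.5*0.019*754.69^2 = 5411 J

5411 J


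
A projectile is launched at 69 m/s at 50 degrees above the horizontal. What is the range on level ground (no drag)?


R = v0^2 * sin(2*theta) / g = 69^2 * sin(2*50°) / 9.81 = 477.9 m

477.9 m


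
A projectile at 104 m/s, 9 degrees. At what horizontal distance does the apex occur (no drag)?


R = v0^2*sin(2*theta)/g = 104^2*sin(2*9°)/9.81 = 340.706 m
apex_dist = R/2 = 340.706/2 = 170.4 m

170.4 m


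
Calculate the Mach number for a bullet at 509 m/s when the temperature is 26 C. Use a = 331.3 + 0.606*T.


a = 331.3 + 0.606*(26) = 347.056 m/s
M = v/a = 509/347.056 = 1.467

1.467


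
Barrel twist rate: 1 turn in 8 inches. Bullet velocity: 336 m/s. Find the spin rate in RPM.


twist_m = 8*0.0254 = 0.2032 m
spin = v/twist = 336/0.2032 = 1653.543 rev/s
RPM = spin*60 = 1653.543*60 ≈ 99213 RPM

99213 RPM


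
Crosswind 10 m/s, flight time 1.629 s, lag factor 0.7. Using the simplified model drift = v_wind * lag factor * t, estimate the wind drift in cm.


drift = v_wind * lag * t = 10 * 0.7 * 1.629 = 11.403 m ≈ 1140 cm

1140 cm


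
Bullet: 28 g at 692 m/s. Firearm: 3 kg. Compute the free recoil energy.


v_r = m_p*v_p/m_gun = 0.028*692/3 = 6.45867 m/s, E_r = 0.5*m_gun*v_r^2 = 0.5*3*6.45867^2 = 62.57 J

62.57 J


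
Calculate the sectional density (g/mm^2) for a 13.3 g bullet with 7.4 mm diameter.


SD = m/d^2 = 13.3/7.4^2 = 0.2429 g/mm^2

0.2429 g/mm^2


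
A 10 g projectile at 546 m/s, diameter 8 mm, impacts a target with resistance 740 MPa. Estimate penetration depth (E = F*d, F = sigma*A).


A = pi*(d/2)^2 = pi*(8/2)^2 = 50.2655 mm^2
E = 0.5*m*v^2 = 0.5*0.01*546^2 = 1490.58 J
depth = E/(sigma*A) = 1490.58 J / (740 MPa * 50.2655 mm^2) = 1490.58/(740 * 50.2655) m = 0.0400732 m ≈ 40.07 mm

40.07 mm


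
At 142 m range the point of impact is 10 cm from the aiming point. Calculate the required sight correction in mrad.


1 mrad subtends 1 cm per 10 m of range, so adj = error_cm / (dist_m / 10) = 10 / (142/10) = 0.7042 mrad

0.7042 mrad


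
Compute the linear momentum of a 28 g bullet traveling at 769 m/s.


p = m*v = 0.028*769 = 21.53 kg·m/s

21.53 kg·m/s
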